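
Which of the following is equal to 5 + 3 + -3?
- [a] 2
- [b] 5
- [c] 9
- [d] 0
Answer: b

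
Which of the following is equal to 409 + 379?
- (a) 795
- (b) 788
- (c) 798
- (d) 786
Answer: b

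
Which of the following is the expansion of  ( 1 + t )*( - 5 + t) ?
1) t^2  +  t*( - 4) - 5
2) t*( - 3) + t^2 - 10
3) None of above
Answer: 1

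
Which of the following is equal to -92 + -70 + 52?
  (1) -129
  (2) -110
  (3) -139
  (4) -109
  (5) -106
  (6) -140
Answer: 2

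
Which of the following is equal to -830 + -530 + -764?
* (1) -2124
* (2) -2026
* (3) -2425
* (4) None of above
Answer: 1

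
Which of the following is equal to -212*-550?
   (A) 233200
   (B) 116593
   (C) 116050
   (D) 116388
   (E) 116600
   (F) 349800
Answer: E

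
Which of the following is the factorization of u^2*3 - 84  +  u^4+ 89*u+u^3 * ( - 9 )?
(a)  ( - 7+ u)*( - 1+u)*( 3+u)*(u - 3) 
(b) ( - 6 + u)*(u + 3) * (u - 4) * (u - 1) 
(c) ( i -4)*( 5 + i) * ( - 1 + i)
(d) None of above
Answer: d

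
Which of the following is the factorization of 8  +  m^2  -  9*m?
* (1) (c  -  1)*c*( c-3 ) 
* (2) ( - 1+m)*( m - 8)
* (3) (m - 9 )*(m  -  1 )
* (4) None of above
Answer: 2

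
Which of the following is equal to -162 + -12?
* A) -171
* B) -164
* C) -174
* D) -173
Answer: C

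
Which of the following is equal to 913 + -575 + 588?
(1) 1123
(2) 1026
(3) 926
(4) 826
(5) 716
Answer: 3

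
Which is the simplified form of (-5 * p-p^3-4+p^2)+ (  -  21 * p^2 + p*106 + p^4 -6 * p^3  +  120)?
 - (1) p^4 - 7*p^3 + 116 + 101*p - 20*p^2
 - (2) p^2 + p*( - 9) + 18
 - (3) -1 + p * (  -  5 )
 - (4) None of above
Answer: 1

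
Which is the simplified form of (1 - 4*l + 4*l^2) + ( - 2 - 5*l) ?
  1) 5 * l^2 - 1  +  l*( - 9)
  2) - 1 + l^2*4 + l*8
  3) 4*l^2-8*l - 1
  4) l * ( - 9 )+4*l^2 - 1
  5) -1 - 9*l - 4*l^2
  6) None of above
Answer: 4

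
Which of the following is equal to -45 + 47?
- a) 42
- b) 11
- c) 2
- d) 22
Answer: c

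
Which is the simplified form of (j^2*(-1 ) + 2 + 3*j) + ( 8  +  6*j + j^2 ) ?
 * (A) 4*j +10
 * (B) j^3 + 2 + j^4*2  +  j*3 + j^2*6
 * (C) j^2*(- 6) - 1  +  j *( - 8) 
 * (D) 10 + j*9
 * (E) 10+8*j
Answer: D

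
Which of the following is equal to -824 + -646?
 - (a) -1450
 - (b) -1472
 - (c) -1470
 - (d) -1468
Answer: c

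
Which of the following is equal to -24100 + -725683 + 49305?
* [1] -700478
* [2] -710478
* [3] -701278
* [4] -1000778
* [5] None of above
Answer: 1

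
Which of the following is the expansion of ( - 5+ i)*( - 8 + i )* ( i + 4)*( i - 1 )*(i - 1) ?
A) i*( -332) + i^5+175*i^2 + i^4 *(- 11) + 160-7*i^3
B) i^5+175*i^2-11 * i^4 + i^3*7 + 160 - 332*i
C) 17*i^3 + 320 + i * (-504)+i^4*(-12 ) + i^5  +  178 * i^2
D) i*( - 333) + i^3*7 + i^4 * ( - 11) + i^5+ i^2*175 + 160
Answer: B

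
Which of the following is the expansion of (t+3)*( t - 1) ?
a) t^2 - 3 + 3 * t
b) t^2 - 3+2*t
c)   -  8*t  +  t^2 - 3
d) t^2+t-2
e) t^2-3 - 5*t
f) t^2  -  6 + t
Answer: b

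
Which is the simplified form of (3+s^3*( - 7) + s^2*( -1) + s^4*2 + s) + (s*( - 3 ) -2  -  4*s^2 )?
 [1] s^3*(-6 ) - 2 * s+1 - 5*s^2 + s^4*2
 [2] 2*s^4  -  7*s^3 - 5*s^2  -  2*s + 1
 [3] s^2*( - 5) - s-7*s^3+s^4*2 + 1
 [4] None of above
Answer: 2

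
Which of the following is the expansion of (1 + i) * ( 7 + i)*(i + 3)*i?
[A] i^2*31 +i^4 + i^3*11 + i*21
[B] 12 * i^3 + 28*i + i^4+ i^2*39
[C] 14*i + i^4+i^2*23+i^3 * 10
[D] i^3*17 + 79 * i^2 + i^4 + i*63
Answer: A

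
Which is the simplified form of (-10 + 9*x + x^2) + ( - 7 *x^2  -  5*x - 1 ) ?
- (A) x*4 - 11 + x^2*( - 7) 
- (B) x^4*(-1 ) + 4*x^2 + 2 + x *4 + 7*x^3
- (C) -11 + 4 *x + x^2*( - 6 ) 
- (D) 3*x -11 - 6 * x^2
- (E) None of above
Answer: C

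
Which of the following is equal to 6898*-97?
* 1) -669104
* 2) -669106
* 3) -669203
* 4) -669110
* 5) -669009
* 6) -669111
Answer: 2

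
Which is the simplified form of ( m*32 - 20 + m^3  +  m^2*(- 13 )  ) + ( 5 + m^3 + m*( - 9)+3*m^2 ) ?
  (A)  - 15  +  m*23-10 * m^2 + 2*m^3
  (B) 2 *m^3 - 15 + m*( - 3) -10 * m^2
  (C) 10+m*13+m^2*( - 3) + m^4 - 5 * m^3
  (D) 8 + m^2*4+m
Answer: A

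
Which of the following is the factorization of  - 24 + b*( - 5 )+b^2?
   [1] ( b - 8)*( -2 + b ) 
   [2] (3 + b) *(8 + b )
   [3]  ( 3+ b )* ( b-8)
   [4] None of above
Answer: 3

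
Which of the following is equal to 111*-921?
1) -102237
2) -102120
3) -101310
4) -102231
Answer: 4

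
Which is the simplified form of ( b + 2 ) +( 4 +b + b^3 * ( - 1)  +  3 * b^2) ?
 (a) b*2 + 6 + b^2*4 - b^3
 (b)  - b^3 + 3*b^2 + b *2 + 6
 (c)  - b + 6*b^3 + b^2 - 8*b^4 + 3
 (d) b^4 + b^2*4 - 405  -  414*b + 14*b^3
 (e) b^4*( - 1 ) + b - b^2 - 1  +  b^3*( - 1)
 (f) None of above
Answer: b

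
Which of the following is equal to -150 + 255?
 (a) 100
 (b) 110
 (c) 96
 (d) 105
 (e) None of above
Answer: d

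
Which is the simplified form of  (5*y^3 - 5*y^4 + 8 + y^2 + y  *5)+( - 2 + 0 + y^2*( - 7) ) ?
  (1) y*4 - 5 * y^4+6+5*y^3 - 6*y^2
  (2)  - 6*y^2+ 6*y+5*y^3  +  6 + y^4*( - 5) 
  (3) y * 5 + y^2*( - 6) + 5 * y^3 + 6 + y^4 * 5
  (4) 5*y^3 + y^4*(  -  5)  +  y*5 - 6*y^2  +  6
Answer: 4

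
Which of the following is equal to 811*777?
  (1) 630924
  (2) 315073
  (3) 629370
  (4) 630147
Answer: 4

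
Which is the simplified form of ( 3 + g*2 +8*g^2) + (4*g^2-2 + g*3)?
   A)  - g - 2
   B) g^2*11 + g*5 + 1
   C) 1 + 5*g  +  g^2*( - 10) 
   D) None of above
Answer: D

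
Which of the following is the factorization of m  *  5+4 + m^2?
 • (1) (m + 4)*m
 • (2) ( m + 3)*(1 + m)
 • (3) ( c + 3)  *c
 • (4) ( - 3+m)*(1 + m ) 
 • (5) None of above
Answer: 5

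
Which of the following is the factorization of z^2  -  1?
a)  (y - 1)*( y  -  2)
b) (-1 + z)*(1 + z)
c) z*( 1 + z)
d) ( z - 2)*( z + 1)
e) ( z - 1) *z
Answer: b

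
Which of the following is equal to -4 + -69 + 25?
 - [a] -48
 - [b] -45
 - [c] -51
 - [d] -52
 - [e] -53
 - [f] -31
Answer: a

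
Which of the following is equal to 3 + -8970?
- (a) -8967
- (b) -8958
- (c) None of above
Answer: a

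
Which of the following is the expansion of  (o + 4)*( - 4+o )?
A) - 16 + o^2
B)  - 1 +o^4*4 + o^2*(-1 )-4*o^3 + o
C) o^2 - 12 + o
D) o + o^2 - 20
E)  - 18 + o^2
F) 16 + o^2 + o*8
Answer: A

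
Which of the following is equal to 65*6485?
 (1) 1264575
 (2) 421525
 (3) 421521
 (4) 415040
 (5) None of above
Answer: 2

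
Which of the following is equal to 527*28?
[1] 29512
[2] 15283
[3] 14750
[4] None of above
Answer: 4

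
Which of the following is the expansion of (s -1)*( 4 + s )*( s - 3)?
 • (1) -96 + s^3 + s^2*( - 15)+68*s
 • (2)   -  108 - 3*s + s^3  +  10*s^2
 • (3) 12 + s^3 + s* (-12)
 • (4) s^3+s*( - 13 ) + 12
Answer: 4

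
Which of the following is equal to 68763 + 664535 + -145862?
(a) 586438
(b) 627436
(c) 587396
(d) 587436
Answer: d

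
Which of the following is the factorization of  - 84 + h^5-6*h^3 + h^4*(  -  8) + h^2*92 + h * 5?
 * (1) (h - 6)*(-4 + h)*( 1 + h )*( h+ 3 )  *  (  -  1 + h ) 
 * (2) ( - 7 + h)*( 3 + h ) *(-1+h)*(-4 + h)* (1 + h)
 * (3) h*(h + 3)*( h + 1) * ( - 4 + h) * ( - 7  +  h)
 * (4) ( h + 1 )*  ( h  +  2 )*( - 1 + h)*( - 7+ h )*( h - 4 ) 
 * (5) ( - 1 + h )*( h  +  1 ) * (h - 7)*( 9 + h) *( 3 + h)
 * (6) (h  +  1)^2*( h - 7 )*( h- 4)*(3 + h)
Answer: 2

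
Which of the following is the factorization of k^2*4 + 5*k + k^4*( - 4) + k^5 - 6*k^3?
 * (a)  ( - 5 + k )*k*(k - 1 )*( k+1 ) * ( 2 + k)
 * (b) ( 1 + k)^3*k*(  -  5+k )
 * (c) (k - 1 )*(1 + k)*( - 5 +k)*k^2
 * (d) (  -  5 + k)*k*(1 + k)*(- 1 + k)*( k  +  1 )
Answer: d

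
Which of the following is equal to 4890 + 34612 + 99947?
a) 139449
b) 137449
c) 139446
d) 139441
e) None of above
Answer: a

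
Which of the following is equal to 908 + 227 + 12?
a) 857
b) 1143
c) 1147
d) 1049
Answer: c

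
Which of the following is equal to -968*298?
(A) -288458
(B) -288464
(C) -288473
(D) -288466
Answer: B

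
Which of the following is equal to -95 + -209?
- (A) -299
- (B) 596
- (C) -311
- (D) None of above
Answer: D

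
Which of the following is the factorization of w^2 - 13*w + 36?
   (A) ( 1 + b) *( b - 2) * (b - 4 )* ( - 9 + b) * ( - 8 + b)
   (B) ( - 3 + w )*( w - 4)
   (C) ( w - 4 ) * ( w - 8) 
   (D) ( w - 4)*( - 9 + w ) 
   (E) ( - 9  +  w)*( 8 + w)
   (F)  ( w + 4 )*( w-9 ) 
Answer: D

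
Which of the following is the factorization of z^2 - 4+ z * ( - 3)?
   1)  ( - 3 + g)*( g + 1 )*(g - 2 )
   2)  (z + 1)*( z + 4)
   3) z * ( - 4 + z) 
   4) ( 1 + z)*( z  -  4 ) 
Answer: 4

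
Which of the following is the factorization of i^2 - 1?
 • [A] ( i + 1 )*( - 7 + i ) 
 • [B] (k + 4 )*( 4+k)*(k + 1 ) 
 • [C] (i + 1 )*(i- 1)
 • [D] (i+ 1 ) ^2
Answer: C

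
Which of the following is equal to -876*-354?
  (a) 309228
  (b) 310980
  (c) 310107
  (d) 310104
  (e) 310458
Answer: d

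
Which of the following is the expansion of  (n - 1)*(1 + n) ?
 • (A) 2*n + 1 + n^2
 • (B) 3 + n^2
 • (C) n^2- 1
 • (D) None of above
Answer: C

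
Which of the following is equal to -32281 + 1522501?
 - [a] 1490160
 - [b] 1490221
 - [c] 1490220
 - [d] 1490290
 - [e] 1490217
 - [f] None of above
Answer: c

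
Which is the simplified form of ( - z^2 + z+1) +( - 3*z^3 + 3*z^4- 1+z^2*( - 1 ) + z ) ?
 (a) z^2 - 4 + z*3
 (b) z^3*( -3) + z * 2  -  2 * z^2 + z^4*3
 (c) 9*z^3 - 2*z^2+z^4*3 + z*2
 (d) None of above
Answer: b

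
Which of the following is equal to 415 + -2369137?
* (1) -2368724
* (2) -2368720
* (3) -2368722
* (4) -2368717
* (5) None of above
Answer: 3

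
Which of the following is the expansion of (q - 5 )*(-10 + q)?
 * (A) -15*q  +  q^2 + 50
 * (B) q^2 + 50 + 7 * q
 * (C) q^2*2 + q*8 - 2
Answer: A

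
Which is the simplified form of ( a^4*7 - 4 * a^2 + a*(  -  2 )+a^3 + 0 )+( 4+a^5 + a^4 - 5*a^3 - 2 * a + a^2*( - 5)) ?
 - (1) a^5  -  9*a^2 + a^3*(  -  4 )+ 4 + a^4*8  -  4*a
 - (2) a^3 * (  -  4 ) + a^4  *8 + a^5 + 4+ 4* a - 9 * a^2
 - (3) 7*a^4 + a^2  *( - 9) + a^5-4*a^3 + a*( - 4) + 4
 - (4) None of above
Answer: 1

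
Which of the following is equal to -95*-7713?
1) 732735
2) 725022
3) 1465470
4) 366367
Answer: 1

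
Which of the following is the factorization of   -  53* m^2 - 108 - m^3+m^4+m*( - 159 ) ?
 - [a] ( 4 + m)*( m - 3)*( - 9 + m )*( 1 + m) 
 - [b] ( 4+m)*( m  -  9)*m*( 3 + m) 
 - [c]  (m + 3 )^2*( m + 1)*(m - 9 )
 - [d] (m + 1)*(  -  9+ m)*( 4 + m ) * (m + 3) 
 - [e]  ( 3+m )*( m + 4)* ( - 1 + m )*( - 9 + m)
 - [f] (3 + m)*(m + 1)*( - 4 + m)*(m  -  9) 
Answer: d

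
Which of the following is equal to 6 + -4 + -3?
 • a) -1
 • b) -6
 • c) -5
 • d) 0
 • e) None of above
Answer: a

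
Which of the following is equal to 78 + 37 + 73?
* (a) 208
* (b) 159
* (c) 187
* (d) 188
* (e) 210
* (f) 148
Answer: d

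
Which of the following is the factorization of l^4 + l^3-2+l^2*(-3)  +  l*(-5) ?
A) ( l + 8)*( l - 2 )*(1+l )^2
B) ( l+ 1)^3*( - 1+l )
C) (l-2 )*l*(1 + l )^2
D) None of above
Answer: D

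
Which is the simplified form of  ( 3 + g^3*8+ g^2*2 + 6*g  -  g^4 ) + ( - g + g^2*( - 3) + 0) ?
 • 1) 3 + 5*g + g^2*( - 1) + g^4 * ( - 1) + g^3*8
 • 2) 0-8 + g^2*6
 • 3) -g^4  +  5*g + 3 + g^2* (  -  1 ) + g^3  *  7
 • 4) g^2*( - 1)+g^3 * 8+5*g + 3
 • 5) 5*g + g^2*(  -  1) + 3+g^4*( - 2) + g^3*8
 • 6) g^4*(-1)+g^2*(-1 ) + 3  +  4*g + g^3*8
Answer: 1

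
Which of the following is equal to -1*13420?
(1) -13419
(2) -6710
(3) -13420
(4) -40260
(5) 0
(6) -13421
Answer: 3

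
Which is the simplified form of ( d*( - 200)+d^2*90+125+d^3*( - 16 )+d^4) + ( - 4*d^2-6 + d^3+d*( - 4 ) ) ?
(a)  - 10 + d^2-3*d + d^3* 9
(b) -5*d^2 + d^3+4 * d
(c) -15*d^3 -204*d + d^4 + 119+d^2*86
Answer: c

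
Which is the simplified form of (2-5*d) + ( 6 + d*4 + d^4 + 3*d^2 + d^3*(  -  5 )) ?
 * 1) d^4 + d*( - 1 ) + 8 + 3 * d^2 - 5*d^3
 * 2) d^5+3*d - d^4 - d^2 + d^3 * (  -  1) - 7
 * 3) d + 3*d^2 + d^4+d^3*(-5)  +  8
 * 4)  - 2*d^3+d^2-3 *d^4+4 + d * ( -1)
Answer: 1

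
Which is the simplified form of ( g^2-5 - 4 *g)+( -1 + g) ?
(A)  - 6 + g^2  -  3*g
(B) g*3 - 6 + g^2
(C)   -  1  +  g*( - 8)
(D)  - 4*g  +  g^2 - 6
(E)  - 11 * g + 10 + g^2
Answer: A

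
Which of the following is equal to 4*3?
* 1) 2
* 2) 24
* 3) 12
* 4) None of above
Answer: 3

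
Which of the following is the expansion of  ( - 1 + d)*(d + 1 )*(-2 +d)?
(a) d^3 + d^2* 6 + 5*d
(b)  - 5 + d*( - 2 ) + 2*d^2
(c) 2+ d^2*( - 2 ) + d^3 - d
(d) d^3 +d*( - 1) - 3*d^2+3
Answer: c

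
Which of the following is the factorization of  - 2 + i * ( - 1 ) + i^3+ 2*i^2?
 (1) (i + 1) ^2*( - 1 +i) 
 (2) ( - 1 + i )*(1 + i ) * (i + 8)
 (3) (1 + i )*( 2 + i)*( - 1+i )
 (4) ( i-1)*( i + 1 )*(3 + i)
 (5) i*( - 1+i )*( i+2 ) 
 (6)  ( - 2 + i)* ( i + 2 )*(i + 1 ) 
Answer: 3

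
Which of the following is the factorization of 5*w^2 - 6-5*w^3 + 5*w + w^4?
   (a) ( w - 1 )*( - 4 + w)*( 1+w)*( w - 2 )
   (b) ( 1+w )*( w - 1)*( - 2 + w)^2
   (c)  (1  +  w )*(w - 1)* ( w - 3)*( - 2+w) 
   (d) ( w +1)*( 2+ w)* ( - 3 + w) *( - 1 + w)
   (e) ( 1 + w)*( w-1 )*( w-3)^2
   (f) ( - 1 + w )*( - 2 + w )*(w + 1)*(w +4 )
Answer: c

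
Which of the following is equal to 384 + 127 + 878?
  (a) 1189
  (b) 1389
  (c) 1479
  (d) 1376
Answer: b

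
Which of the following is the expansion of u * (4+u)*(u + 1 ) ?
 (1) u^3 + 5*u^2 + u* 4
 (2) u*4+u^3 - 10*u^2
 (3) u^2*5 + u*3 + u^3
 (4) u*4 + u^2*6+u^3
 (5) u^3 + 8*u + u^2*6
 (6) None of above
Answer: 1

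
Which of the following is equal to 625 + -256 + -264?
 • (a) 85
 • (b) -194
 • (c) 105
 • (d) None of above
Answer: c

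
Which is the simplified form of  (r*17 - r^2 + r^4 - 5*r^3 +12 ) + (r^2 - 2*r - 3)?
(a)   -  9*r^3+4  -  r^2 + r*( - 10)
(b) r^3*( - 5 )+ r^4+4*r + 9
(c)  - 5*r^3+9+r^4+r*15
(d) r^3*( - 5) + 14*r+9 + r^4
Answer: c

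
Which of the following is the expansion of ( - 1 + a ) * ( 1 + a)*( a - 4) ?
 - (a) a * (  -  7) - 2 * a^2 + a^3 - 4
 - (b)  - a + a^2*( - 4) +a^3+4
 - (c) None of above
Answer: b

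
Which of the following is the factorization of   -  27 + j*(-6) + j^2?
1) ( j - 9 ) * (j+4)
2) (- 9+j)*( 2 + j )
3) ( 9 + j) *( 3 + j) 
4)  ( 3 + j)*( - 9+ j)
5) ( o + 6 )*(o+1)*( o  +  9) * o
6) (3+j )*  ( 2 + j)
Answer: 4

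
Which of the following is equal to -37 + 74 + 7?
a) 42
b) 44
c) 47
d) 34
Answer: b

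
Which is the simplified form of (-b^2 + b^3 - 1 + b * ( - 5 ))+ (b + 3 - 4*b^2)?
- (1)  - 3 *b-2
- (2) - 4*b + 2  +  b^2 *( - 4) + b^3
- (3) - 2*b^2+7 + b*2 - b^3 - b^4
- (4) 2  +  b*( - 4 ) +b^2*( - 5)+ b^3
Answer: 4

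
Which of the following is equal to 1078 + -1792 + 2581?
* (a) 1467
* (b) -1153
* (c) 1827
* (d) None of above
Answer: d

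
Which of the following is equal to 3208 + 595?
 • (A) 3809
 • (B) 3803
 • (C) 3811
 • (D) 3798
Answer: B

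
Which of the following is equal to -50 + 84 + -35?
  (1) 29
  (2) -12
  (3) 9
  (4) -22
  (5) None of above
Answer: 5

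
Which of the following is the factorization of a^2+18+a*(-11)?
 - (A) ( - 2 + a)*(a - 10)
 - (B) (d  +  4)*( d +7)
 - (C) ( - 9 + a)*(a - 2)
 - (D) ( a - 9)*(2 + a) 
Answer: C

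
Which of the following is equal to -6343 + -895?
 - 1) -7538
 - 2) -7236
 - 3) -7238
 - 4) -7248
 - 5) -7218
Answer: 3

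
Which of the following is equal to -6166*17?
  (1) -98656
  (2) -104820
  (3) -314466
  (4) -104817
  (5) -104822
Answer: 5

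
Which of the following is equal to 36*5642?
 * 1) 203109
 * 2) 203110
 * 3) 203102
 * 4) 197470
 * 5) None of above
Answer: 5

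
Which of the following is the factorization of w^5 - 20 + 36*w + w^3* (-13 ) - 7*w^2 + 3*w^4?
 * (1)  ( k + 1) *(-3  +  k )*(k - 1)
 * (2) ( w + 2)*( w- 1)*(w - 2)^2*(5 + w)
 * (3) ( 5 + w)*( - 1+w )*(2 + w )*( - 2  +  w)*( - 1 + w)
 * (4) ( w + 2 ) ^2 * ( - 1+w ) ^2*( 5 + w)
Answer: 3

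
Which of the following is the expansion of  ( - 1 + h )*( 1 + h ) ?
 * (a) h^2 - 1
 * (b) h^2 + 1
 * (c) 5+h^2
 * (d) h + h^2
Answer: a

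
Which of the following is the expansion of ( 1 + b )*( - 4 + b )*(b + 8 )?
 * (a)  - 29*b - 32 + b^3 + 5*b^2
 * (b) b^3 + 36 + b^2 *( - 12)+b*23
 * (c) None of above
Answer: c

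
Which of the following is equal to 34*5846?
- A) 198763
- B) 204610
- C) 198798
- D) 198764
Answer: D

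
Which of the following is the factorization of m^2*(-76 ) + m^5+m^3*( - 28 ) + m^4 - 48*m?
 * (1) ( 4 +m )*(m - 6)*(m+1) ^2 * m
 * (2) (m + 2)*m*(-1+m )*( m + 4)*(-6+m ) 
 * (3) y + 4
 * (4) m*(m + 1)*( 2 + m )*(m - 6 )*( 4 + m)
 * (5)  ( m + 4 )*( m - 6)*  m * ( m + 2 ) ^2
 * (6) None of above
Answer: 4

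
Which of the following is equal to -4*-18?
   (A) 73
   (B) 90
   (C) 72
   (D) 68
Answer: C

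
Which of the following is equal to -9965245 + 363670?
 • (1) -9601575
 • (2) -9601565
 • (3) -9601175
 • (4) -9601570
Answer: 1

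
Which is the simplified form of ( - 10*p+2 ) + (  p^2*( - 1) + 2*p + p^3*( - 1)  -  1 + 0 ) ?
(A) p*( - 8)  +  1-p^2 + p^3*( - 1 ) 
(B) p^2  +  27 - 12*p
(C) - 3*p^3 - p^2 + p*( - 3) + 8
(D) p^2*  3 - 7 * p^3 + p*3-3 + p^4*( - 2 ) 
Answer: A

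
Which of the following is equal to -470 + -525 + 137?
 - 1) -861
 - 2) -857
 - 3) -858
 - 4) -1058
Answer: 3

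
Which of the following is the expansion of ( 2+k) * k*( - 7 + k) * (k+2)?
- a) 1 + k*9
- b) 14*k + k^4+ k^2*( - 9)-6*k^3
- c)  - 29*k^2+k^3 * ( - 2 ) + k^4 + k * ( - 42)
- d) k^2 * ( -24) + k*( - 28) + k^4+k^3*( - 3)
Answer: d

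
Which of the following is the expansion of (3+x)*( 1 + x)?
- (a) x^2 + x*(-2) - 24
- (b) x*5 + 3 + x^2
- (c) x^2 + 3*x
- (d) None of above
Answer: d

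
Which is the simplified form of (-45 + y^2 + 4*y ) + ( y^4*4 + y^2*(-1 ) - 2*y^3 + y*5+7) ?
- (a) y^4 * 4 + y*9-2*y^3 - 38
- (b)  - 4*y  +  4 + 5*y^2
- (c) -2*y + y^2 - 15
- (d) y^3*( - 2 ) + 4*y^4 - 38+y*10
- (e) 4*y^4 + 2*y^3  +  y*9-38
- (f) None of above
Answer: a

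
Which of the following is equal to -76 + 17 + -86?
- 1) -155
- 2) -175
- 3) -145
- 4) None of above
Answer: 3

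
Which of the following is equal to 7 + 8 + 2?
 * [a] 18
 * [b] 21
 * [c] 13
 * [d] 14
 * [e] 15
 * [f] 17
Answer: f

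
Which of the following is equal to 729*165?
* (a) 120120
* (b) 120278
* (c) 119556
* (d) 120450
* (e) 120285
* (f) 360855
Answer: e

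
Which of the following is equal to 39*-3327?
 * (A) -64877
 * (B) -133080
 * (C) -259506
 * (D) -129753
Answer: D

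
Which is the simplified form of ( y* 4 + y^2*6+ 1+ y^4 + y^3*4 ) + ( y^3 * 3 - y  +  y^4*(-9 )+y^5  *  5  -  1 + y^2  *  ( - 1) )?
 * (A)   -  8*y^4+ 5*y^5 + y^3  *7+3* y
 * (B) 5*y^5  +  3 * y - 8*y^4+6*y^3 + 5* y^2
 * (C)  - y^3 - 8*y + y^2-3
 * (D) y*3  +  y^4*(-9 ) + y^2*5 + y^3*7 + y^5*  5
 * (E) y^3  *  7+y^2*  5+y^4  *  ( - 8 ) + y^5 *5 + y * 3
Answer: E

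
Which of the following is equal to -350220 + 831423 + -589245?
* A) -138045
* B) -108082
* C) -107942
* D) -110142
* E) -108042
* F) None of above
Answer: E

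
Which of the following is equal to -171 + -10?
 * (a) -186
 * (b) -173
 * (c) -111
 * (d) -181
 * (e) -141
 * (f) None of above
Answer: d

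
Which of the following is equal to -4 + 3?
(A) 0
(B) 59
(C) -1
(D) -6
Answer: C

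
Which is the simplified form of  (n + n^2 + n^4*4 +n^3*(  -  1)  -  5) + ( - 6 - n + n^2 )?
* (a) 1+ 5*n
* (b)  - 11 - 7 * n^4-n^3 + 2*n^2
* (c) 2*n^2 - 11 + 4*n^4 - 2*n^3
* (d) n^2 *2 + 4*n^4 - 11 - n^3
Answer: d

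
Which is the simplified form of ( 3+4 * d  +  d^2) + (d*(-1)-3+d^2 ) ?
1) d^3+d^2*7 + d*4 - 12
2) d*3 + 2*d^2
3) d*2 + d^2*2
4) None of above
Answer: 2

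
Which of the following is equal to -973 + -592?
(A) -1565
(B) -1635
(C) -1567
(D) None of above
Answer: A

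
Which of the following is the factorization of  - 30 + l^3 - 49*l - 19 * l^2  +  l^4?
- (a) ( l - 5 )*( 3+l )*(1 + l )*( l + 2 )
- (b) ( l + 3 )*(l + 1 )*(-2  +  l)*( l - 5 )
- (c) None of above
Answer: a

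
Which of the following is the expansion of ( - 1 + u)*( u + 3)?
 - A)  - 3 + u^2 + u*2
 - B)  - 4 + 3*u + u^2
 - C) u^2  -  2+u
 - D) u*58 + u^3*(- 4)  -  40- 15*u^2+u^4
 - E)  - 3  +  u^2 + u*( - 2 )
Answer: A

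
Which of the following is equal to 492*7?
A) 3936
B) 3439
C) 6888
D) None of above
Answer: D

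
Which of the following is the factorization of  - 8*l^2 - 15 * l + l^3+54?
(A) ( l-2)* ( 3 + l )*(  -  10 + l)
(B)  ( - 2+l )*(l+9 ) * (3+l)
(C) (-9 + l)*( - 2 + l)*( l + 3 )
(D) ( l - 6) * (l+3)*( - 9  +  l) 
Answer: C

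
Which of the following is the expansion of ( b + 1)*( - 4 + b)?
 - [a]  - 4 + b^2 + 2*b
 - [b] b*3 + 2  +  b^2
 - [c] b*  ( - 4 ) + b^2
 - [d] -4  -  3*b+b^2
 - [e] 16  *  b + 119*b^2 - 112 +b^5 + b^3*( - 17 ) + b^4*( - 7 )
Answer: d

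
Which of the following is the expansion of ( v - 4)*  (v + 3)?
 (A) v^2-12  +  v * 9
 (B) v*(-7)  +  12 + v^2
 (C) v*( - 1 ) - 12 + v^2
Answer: C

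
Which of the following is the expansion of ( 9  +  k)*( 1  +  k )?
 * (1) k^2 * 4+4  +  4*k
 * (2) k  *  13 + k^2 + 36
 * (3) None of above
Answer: 3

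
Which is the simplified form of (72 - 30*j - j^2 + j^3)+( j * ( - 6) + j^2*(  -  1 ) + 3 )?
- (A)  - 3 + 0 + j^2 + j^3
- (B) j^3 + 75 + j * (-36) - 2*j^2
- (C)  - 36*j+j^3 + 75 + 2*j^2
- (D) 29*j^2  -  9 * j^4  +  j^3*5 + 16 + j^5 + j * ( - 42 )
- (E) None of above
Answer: B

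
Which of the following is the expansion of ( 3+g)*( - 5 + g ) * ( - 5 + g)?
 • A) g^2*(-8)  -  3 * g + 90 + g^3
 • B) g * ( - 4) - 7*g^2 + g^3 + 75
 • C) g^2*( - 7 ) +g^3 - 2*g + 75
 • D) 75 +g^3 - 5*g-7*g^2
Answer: D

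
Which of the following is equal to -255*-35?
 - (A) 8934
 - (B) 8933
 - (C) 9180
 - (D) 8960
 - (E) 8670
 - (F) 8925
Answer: F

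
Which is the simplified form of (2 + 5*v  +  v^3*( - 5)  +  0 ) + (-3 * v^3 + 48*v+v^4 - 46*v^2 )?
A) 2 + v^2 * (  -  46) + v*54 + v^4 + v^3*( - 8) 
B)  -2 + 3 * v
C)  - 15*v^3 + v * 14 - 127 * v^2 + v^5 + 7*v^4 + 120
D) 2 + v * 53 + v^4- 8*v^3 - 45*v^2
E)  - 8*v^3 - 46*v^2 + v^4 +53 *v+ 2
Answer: E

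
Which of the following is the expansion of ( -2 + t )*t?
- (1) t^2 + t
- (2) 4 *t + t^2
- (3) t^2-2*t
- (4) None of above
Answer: 3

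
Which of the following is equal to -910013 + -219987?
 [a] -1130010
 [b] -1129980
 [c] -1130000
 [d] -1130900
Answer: c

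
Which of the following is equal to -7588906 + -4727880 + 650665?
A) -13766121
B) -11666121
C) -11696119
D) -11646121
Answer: B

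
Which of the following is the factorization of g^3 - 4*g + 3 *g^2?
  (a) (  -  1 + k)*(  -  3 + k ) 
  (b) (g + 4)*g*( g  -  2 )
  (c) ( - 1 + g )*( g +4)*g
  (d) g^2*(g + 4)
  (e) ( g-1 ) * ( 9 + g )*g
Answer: c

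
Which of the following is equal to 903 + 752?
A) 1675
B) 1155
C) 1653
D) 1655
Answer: D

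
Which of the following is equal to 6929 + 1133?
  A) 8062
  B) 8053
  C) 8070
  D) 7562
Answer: A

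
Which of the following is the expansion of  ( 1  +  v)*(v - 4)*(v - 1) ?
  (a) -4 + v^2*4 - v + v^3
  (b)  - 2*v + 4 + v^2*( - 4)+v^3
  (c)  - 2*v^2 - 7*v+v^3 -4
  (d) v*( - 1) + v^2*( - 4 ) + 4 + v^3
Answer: d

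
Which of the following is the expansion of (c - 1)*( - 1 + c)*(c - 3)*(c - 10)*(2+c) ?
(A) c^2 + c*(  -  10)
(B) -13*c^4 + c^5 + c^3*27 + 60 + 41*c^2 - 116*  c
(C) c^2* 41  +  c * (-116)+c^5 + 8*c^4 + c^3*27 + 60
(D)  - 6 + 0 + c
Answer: B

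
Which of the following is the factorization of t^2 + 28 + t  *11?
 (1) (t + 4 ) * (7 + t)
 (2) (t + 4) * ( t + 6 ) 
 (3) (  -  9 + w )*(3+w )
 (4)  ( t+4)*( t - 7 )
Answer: 1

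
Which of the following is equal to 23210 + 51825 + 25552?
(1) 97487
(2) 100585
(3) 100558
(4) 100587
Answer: 4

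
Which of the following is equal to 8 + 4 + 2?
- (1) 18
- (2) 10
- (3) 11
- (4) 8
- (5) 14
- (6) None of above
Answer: 5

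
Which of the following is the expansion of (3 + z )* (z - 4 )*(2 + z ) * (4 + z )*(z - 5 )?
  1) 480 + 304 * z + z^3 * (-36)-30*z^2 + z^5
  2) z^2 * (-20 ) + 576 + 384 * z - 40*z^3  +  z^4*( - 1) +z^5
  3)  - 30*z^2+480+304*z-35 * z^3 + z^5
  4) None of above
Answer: 3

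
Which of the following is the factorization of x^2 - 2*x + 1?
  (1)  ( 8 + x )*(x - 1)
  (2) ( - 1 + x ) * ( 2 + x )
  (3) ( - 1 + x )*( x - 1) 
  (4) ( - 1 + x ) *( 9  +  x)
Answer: 3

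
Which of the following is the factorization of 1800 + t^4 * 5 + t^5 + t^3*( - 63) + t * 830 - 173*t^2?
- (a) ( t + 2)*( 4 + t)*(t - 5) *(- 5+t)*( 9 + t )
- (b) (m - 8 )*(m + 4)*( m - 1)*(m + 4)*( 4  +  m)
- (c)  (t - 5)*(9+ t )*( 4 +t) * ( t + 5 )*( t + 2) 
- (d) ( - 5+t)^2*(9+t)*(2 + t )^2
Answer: a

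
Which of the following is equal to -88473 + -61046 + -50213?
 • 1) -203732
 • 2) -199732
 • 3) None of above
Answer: 2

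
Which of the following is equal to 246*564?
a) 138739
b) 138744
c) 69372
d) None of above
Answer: b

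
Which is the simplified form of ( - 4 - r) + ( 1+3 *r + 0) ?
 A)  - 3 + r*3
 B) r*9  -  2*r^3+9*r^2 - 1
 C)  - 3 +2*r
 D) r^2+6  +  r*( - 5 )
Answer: C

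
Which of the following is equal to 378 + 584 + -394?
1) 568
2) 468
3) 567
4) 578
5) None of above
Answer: 1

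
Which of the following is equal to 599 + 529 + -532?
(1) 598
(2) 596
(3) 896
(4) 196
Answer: 2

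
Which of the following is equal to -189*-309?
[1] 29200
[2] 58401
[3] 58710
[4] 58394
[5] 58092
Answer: 2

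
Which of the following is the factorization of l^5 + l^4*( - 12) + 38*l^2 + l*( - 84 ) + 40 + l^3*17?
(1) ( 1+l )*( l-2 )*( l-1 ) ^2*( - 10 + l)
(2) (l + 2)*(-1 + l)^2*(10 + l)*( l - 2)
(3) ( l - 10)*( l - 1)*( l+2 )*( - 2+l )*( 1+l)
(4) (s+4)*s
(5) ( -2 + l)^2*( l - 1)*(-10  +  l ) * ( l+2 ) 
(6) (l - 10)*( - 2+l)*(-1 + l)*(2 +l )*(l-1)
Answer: 6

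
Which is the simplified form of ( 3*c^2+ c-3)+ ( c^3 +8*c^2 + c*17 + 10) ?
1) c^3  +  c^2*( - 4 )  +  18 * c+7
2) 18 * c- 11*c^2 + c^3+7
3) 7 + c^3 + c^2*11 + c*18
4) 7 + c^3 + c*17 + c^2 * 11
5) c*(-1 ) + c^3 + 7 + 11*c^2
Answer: 3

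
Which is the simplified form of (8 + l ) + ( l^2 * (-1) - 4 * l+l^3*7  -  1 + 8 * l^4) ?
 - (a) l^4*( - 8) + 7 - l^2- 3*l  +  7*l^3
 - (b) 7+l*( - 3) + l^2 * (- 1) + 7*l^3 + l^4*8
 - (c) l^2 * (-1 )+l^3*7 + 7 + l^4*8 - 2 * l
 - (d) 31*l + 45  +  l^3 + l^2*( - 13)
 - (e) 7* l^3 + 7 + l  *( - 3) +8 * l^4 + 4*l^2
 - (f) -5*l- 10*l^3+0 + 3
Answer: b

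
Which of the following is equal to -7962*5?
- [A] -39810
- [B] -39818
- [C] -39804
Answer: A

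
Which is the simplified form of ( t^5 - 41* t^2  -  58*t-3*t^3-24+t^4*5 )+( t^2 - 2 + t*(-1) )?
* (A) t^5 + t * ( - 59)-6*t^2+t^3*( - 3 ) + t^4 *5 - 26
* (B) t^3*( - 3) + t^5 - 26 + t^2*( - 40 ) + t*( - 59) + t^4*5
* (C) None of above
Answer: B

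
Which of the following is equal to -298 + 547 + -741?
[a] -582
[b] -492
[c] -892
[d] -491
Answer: b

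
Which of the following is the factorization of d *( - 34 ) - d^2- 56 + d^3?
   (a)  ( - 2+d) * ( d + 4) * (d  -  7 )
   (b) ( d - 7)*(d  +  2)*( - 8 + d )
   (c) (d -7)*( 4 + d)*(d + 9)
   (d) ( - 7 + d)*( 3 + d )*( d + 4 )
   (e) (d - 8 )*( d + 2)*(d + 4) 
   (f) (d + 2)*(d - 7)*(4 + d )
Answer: f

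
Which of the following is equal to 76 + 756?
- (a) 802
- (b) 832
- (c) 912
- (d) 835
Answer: b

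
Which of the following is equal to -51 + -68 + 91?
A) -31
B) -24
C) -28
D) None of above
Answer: C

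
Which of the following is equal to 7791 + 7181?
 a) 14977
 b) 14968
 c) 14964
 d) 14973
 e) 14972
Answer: e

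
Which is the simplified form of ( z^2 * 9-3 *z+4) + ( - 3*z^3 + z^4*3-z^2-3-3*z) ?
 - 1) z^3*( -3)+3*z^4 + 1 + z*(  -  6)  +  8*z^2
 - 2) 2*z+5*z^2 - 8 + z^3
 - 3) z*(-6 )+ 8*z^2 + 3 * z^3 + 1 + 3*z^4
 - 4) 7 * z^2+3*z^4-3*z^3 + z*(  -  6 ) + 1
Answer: 1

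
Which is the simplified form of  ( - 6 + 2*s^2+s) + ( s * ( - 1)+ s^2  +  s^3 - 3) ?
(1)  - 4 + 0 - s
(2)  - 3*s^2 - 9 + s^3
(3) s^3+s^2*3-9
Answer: 3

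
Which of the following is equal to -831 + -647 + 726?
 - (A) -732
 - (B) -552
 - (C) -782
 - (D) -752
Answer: D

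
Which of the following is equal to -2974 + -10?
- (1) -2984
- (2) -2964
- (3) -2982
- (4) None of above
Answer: 1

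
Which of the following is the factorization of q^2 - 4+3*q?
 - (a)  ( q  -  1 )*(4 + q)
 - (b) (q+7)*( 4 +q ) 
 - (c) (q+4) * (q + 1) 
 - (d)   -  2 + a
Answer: a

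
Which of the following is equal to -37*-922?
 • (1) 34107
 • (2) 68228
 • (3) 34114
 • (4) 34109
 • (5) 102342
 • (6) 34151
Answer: 3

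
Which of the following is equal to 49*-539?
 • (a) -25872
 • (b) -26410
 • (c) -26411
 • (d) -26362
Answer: c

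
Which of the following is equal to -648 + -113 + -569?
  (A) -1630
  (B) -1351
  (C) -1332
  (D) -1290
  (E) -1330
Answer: E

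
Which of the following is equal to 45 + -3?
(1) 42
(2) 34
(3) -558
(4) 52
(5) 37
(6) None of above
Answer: 1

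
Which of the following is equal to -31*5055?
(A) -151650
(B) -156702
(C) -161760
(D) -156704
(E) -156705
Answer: E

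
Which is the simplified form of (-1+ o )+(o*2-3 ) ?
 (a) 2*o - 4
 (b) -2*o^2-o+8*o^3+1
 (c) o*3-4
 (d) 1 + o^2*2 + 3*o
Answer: c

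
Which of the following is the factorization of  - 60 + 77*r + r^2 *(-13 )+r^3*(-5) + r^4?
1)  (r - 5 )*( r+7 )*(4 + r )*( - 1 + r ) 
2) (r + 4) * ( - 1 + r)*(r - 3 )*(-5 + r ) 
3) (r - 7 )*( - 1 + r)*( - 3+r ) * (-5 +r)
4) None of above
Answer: 2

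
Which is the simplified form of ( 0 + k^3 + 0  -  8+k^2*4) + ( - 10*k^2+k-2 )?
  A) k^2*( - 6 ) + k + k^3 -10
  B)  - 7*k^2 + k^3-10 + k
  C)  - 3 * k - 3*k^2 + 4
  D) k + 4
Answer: A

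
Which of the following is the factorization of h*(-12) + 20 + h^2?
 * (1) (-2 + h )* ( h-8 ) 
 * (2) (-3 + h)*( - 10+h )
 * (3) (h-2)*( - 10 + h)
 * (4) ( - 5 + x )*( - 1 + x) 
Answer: 3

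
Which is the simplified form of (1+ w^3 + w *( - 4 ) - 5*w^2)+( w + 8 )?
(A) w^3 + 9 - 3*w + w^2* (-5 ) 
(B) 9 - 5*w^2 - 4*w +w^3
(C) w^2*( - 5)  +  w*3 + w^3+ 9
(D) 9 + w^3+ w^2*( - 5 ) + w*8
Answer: A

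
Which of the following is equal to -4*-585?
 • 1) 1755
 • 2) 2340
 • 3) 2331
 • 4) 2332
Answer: 2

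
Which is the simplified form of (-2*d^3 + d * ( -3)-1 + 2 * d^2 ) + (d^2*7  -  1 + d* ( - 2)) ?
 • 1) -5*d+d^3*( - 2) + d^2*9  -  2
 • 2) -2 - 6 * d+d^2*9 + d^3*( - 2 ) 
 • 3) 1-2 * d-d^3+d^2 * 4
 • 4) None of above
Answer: 1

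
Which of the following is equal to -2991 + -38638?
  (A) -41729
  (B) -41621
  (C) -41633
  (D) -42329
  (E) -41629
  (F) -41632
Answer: E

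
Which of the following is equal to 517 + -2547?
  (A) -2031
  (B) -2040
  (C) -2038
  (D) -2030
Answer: D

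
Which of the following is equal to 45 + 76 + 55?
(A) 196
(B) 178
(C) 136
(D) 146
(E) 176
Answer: E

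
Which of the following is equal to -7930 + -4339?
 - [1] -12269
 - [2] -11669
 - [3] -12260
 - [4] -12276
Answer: 1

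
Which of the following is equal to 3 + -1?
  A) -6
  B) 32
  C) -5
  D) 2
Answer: D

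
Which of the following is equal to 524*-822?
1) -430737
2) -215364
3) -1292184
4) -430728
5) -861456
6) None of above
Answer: 4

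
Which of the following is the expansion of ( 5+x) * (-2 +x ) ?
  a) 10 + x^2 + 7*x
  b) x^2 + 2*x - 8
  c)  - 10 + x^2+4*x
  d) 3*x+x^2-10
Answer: d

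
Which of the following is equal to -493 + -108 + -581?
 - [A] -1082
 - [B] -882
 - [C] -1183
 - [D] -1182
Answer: D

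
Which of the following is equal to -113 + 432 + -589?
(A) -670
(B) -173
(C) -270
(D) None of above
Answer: C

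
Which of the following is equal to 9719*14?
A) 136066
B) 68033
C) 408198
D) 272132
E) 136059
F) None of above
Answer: A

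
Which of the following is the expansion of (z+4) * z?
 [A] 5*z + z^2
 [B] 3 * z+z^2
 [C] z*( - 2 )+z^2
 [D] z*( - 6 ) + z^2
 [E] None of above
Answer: E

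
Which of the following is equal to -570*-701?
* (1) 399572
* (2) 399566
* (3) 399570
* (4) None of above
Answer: 3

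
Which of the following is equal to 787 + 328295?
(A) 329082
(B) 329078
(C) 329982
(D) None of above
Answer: A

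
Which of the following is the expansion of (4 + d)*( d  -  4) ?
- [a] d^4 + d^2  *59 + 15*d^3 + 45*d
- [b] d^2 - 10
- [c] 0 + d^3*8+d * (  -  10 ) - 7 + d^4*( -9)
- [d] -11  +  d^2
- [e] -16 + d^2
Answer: e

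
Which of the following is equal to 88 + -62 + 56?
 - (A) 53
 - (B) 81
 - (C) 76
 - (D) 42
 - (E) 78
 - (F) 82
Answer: F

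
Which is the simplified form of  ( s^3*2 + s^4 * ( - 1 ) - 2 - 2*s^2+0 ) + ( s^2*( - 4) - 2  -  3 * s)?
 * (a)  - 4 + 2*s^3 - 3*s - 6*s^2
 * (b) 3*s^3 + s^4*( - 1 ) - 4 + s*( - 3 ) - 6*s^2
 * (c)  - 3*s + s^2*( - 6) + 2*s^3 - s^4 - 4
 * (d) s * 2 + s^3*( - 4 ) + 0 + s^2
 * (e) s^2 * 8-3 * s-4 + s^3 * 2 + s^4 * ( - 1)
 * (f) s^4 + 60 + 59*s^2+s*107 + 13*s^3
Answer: c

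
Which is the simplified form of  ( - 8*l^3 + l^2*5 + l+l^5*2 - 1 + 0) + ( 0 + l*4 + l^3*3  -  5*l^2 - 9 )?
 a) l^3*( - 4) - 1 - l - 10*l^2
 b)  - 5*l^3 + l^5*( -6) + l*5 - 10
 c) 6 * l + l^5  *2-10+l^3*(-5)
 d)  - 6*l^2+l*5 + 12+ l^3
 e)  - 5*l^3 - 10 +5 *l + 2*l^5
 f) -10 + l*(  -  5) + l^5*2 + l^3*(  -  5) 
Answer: e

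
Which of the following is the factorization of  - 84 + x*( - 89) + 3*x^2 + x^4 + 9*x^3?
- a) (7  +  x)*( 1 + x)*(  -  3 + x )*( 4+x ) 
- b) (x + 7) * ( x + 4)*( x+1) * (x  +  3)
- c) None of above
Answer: a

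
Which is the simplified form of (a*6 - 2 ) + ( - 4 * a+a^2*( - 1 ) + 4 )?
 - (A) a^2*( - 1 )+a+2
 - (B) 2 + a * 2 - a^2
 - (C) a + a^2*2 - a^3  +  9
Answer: B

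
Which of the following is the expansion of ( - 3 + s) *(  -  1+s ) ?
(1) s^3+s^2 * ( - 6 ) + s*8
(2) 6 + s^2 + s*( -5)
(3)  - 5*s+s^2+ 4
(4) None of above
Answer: 4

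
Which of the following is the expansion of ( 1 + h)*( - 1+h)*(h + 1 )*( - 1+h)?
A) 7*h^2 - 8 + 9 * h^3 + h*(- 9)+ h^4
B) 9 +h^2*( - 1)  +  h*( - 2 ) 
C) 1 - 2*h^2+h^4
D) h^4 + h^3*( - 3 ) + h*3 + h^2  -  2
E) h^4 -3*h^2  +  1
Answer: C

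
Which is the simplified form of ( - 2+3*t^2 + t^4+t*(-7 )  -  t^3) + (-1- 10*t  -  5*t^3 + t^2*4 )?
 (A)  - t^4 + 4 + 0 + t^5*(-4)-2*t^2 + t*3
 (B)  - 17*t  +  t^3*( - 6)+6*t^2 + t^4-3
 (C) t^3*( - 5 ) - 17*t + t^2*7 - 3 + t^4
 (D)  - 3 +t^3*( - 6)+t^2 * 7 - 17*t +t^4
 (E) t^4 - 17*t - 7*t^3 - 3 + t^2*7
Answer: D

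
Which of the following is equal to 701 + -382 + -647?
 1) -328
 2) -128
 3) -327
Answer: 1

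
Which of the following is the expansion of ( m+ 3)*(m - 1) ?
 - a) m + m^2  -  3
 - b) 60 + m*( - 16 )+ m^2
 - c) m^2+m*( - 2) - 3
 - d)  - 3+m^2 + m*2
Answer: d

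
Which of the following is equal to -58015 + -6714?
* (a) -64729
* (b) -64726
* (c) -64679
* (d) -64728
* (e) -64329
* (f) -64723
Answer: a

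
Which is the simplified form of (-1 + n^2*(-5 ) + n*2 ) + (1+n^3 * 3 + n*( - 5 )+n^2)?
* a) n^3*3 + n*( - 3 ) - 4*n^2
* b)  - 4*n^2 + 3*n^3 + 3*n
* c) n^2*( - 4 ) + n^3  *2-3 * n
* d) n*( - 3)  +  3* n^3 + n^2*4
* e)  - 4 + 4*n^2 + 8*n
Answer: a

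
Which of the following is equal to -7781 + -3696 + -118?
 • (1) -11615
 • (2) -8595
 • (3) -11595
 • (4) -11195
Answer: 3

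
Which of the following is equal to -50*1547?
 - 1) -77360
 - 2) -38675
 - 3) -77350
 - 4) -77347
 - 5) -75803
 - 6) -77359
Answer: 3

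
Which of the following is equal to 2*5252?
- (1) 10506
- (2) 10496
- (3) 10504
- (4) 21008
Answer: 3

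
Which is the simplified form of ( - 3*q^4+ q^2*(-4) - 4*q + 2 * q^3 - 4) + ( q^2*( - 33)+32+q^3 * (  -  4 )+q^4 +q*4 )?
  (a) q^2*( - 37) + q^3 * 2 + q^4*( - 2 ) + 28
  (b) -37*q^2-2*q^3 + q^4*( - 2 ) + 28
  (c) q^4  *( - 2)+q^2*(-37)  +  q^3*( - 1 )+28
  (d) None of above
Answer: b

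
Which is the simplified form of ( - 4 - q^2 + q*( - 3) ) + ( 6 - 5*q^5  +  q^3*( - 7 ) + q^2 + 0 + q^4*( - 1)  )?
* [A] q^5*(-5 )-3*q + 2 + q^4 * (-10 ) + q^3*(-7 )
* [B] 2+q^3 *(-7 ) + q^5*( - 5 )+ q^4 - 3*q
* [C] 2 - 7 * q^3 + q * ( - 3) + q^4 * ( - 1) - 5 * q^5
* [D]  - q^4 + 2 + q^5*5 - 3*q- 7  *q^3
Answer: C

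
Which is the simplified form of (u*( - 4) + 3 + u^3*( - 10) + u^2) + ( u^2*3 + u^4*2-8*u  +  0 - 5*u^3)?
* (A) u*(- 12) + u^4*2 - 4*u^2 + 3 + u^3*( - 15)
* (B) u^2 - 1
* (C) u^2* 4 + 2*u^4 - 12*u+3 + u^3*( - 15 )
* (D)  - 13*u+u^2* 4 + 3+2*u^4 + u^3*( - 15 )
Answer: C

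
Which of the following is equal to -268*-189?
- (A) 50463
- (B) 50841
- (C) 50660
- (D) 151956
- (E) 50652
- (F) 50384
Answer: E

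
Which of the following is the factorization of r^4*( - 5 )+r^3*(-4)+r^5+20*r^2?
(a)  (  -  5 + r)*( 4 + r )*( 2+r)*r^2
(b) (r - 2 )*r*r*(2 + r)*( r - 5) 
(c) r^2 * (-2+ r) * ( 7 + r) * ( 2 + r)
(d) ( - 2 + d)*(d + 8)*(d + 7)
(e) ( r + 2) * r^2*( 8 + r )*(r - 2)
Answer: b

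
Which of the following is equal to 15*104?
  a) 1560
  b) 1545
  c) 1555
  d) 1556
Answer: a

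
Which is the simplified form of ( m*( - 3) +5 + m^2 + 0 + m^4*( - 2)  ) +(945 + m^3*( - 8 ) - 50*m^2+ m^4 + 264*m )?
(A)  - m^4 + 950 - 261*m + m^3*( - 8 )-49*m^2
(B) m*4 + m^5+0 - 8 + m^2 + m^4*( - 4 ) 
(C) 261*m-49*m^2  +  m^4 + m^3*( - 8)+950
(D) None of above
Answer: D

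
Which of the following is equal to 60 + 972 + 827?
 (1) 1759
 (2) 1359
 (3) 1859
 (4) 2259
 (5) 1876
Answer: 3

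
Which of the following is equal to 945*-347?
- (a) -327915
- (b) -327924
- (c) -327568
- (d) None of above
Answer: a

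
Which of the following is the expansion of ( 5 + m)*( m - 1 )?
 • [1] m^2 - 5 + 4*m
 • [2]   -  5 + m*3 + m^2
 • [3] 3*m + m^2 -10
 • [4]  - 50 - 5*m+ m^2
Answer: 1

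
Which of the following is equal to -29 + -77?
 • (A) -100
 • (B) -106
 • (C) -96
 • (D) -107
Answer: B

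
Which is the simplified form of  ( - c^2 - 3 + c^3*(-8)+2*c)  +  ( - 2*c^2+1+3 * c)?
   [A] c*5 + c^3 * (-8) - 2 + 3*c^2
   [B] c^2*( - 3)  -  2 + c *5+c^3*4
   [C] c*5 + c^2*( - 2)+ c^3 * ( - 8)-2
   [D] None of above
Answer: D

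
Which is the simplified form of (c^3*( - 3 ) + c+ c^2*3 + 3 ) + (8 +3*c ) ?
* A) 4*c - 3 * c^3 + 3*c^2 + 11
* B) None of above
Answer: A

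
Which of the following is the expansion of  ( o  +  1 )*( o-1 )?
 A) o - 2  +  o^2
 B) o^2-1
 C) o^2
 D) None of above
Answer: B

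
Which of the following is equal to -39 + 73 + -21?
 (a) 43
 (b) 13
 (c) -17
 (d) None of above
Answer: b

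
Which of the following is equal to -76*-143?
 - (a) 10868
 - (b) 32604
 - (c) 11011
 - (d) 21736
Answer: a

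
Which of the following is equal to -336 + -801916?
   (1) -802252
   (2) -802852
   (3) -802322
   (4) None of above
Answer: 1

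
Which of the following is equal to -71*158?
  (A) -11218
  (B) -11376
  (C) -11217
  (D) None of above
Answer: A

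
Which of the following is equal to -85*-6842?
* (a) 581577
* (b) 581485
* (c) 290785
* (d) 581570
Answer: d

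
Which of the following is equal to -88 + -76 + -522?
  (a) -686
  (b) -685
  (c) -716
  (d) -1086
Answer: a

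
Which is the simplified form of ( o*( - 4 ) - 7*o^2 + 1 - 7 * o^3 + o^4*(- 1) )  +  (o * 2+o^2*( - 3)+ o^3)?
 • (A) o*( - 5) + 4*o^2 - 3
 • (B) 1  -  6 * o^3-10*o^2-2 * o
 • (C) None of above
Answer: C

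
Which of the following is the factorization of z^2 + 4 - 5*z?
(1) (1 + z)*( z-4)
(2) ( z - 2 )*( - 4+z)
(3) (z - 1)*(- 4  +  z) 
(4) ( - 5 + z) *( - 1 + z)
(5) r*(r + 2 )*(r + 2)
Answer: 3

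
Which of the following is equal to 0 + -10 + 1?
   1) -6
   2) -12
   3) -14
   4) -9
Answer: 4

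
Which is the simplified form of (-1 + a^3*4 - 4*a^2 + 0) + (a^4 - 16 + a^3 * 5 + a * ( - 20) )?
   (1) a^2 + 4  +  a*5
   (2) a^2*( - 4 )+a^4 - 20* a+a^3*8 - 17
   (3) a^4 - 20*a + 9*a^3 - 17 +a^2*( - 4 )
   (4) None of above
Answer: 3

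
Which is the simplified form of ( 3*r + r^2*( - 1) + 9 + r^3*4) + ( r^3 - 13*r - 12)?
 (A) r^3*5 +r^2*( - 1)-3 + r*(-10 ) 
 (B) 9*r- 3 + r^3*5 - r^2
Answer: A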